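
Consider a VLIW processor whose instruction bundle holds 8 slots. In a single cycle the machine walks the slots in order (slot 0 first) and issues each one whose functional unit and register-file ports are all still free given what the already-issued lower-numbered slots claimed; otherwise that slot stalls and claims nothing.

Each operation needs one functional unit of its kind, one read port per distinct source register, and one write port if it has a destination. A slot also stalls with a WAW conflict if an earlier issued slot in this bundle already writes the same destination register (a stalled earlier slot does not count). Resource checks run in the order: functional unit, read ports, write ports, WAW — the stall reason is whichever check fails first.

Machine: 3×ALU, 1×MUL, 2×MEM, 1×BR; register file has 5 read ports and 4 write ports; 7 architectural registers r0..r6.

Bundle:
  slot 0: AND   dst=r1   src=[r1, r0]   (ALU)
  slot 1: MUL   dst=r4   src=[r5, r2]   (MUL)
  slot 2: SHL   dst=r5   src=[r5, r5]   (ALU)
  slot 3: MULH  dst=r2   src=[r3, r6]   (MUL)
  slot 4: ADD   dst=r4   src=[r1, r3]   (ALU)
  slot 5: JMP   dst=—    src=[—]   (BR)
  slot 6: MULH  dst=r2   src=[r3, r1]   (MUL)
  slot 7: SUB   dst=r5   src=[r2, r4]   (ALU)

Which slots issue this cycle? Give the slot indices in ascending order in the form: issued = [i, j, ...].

issued = [0, 1, 2, 5]

  0. ALU→r1 ⇒ go  {2A/1Mu/2Ld/1B | 3r 3w}
  1. MUL→r4 ⇒ go  {2A/0Mu/2Ld/1B | 1r 2w}
  2. ALU→r5 ⇒ go  {1A/0Mu/2Ld/1B | 0r 1w}
  3. MUL→r2 ⇒ no(FU)  {1A/0Mu/2Ld/1B | 0r 1w}
  4. ALU→r4 ⇒ no(RD_PORT)  {1A/0Mu/2Ld/1B | 0r 1w}
  5. BR ⇒ go  {1A/0Mu/2Ld/0B | 0r 1w}
  6. MUL→r2 ⇒ no(FU)  {1A/0Mu/2Ld/0B | 0r 1w}
  7. ALU→r5 ⇒ no(RD_PORT)  {1A/0Mu/2Ld/0B | 0r 1w}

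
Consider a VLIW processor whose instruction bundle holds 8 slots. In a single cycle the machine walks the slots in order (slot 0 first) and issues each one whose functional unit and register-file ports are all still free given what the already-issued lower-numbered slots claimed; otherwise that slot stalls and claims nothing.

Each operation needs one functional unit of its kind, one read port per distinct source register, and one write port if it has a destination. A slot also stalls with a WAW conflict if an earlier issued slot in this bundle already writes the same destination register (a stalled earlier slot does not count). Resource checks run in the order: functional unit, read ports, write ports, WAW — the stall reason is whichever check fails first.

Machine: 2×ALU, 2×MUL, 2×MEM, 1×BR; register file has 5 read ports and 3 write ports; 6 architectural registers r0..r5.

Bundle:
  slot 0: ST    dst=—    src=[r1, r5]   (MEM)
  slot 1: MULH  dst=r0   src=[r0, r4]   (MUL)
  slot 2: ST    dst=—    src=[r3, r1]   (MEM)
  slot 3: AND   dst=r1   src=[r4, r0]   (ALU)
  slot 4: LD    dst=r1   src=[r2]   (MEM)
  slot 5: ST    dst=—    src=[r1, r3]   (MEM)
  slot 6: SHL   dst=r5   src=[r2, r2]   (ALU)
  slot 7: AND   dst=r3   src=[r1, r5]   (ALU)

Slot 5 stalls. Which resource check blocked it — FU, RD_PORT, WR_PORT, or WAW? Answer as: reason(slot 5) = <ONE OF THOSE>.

reason(slot 5) = FU

#0 MEM src=r1,r5 dispatched  <A:2 Mu:2 Ld:1 B:1 rd:3 wr:3>
#1 MUL src=r0,r4 dispatched  <A:2 Mu:1 Ld:1 B:1 rd:1 wr:2>
#2 MEM src=r3,r1 held:RD_PORT  <A:2 Mu:1 Ld:1 B:1 rd:1 wr:2>
#3 ALU src=r4,r0 held:RD_PORT  <A:2 Mu:1 Ld:1 B:1 rd:1 wr:2>
#4 MEM src=r2 dispatched  <A:2 Mu:1 Ld:0 B:1 rd:0 wr:1>
#5 MEM src=r1,r3 held:FU  <A:2 Mu:1 Ld:0 B:1 rd:0 wr:1>
#6 ALU src=r2,r2 held:RD_PORT  <A:2 Mu:1 Ld:0 B:1 rd:0 wr:1>
#7 ALU src=r1,r5 held:RD_PORT  <A:2 Mu:1 Ld:0 B:1 rd:0 wr:1>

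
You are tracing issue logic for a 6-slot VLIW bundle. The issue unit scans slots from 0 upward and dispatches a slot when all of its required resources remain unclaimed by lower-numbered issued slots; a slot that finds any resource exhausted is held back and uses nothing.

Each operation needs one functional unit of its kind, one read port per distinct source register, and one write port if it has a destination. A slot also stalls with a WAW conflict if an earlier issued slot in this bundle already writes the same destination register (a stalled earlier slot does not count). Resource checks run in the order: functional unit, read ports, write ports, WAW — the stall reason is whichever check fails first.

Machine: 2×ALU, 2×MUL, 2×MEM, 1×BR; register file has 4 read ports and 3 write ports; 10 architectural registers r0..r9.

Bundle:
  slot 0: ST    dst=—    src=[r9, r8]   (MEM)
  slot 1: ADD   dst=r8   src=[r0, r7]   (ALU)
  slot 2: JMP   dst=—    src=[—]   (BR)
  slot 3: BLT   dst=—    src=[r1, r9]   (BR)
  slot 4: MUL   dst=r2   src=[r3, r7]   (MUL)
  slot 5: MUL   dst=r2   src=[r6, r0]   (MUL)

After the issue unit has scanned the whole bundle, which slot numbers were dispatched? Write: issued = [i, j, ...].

  0. MEM ⇒ go  {2A/2Mu/1Ld/1B | 2r 3w}
  1. ALU→r8 ⇒ go  {1A/2Mu/1Ld/1B | 0r 2w}
  2. BR ⇒ go  {1A/2Mu/1Ld/0B | 0r 2w}
  3. BR ⇒ no(FU)  {1A/2Mu/1Ld/0B | 0r 2w}
  4. MUL→r2 ⇒ no(RD_PORT)  {1A/2Mu/1Ld/0B | 0r 2w}
  5. MUL→r2 ⇒ no(RD_PORT)  {1A/2Mu/1Ld/0B | 0r 2w}

issued = [0, 1, 2]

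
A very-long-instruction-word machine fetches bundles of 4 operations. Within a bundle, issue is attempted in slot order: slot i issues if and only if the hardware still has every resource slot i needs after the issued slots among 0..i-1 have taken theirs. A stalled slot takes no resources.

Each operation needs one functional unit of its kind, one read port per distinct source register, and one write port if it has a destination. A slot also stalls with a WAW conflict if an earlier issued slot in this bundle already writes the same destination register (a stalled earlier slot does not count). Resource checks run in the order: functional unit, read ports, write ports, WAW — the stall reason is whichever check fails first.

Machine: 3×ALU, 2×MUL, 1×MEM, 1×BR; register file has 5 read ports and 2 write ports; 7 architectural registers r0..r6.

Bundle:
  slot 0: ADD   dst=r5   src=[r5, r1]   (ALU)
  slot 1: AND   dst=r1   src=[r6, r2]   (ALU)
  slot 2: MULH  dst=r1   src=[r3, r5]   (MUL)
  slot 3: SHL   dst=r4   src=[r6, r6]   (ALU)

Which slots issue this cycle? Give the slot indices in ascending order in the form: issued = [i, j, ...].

#0 ALU src=r5,r1 dispatched  <A:2 Mu:2 Ld:1 B:1 rd:3 wr:1>
#1 ALU src=r6,r2 dispatched  <A:1 Mu:2 Ld:1 B:1 rd:1 wr:0>
#2 MUL src=r3,r5 held:RD_PORT  <A:1 Mu:2 Ld:1 B:1 rd:1 wr:0>
#3 ALU src=r6,r6 held:WR_PORT  <A:1 Mu:2 Ld:1 B:1 rd:1 wr:0>

issued = [0, 1]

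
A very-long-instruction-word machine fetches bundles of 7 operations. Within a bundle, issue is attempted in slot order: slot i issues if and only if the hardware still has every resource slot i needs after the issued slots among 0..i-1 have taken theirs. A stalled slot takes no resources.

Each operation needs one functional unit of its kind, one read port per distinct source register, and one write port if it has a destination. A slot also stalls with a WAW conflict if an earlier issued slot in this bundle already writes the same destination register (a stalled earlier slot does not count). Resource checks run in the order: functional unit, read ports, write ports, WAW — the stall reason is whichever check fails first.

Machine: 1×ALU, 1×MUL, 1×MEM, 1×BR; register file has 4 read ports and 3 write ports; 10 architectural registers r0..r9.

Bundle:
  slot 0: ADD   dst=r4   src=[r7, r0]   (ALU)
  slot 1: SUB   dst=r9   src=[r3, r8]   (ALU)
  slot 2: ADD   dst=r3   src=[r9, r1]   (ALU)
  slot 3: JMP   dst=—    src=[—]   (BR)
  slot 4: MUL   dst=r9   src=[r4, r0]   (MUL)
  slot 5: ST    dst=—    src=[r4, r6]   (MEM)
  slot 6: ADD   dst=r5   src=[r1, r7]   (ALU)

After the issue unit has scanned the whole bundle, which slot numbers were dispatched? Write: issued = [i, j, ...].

issued = [0, 3, 4]

  0. ALU→r4 ⇒ go  {0A/1Mu/1Ld/1B | 2r 2w}
  1. ALU→r9 ⇒ no(FU)  {0A/1Mu/1Ld/1B | 2r 2w}
  2. ALU→r3 ⇒ no(FU)  {0A/1Mu/1Ld/1B | 2r 2w}
  3. BR ⇒ go  {0A/1Mu/1Ld/0B | 2r 2w}
  4. MUL→r9 ⇒ go  {0A/0Mu/1Ld/0B | 0r 1w}
  5. MEM ⇒ no(RD_PORT)  {0A/0Mu/1Ld/0B | 0r 1w}
  6. ALU→r5 ⇒ no(FU)  {0A/0Mu/1Ld/0B | 0r 1w}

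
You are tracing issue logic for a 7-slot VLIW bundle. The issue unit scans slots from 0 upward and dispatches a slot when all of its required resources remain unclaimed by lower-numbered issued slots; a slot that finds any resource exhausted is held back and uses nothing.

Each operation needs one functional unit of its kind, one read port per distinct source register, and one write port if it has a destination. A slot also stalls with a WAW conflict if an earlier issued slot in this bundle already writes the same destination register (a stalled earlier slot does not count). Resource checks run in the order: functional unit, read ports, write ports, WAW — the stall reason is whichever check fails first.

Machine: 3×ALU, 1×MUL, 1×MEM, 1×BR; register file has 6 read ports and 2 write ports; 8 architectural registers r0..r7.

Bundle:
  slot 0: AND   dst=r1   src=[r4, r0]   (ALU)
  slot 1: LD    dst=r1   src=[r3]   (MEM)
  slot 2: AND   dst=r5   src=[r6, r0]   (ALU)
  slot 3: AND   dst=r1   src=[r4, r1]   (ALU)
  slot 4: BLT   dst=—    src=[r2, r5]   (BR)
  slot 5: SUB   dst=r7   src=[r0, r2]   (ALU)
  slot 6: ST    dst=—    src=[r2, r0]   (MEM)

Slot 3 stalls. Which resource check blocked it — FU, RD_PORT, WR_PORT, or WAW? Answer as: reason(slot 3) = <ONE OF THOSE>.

slot 0 (ALU): ISSUE — free A2,Mu1,Ld1,B1 rp4 wp1
slot 1 (MEM): stall WAW — free A2,Mu1,Ld1,B1 rp4 wp1
slot 2 (ALU): ISSUE — free A1,Mu1,Ld1,B1 rp2 wp0
slot 3 (ALU): stall WR_PORT — free A1,Mu1,Ld1,B1 rp2 wp0
slot 4 (BR): ISSUE — free A1,Mu1,Ld1,B0 rp0 wp0
slot 5 (ALU): stall RD_PORT — free A1,Mu1,Ld1,B0 rp0 wp0
slot 6 (MEM): stall RD_PORT — free A1,Mu1,Ld1,B0 rp0 wp0

reason(slot 3) = WR_PORT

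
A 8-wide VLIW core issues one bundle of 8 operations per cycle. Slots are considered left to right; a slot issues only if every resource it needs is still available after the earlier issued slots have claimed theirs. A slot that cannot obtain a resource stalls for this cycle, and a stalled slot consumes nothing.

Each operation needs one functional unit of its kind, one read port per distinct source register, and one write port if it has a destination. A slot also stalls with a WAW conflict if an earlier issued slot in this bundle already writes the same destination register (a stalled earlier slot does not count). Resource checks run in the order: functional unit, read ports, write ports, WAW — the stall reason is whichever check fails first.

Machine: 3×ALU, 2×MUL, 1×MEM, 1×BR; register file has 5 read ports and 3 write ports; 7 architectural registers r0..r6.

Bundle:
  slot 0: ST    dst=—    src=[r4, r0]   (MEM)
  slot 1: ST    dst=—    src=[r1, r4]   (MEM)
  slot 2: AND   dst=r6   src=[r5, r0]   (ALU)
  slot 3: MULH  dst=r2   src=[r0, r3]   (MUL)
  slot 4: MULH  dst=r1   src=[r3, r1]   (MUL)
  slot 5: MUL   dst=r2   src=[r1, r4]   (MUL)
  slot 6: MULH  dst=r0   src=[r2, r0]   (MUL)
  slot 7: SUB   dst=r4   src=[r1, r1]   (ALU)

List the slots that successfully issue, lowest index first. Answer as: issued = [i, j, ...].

slot 0 (MEM): ISSUE — free A3,Mu2,Ld0,B1 rp3 wp3
slot 1 (MEM): stall FU — free A3,Mu2,Ld0,B1 rp3 wp3
slot 2 (ALU): ISSUE — free A2,Mu2,Ld0,B1 rp1 wp2
slot 3 (MUL): stall RD_PORT — free A2,Mu2,Ld0,B1 rp1 wp2
slot 4 (MUL): stall RD_PORT — free A2,Mu2,Ld0,B1 rp1 wp2
slot 5 (MUL): stall RD_PORT — free A2,Mu2,Ld0,B1 rp1 wp2
slot 6 (MUL): stall RD_PORT — free A2,Mu2,Ld0,B1 rp1 wp2
slot 7 (ALU): ISSUE — free A1,Mu2,Ld0,B1 rp0 wp1

issued = [0, 2, 7]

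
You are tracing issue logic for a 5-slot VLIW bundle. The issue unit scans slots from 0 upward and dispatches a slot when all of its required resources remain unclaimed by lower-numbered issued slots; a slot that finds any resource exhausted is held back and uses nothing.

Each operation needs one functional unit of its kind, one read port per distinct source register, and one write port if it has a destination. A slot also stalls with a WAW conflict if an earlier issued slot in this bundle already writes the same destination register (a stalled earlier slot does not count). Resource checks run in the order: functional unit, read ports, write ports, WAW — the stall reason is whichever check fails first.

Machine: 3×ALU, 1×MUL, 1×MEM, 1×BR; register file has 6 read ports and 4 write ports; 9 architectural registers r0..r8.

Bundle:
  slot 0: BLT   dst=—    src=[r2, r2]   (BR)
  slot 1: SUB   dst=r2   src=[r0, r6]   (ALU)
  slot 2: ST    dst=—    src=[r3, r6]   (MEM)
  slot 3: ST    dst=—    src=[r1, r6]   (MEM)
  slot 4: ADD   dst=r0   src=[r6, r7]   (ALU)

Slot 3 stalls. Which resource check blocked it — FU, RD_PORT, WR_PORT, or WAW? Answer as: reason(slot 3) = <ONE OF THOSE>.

reason(slot 3) = FU

slot 0 (BR): ISSUE — free A3,Mu1,Ld1,B0 rp5 wp4
slot 1 (ALU): ISSUE — free A2,Mu1,Ld1,B0 rp3 wp3
slot 2 (MEM): ISSUE — free A2,Mu1,Ld0,B0 rp1 wp3
slot 3 (MEM): stall FU — free A2,Mu1,Ld0,B0 rp1 wp3
slot 4 (ALU): stall RD_PORT — free A2,Mu1,Ld0,B0 rp1 wp3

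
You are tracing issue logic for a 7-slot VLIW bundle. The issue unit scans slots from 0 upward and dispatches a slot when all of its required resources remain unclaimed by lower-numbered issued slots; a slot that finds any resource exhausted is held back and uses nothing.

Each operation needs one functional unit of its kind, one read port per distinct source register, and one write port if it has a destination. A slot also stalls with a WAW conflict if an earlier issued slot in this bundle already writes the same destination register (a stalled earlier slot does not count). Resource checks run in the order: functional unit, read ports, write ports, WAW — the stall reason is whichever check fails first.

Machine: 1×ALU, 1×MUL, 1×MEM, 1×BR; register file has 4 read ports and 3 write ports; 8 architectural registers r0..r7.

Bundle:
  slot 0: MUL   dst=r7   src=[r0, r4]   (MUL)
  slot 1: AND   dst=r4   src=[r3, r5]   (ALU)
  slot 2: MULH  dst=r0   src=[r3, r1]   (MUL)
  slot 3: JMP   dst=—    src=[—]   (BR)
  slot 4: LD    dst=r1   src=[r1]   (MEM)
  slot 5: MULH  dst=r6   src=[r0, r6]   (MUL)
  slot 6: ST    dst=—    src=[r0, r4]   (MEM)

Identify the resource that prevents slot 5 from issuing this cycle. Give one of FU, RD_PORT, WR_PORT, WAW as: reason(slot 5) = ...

#0 MUL src=r0,r4 dispatched  <A:1 Mu:0 Ld:1 B:1 rd:2 wr:2>
#1 ALU src=r3,r5 dispatched  <A:0 Mu:0 Ld:1 B:1 rd:0 wr:1>
#2 MUL src=r3,r1 held:FU  <A:0 Mu:0 Ld:1 B:1 rd:0 wr:1>
#3 BR src=- dispatched  <A:0 Mu:0 Ld:1 B:0 rd:0 wr:1>
#4 MEM src=r1 held:RD_PORT  <A:0 Mu:0 Ld:1 B:0 rd:0 wr:1>
#5 MUL src=r0,r6 held:FU  <A:0 Mu:0 Ld:1 B:0 rd:0 wr:1>
#6 MEM src=r0,r4 held:RD_PORT  <A:0 Mu:0 Ld:1 B:0 rd:0 wr:1>

reason(slot 5) = FU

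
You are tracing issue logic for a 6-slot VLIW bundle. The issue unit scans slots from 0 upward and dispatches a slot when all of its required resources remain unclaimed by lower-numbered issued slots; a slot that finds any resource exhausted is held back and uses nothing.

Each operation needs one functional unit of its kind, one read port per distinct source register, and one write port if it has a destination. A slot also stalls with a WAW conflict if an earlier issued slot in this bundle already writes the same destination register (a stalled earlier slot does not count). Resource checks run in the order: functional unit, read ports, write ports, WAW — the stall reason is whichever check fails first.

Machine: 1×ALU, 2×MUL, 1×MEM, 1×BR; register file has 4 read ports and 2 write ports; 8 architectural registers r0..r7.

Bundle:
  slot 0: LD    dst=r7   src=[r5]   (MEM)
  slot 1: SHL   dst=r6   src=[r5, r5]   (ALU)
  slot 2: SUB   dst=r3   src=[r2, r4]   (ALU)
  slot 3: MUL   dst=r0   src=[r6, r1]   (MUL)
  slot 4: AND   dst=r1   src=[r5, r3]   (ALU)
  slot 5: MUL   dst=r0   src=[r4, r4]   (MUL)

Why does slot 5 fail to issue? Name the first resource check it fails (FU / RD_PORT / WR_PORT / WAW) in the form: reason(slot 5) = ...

reason(slot 5) = WR_PORT

#0 MEM src=r5 dispatched  <A:1 Mu:2 Ld:0 B:1 rd:3 wr:1>
#1 ALU src=r5,r5 dispatched  <A:0 Mu:2 Ld:0 B:1 rd:2 wr:0>
#2 ALU src=r2,r4 held:FU  <A:0 Mu:2 Ld:0 B:1 rd:2 wr:0>
#3 MUL src=r6,r1 held:WR_PORT  <A:0 Mu:2 Ld:0 B:1 rd:2 wr:0>
#4 ALU src=r5,r3 held:FU  <A:0 Mu:2 Ld:0 B:1 rd:2 wr:0>
#5 MUL src=r4,r4 held:WR_PORT  <A:0 Mu:2 Ld:0 B:1 rd:2 wr:0>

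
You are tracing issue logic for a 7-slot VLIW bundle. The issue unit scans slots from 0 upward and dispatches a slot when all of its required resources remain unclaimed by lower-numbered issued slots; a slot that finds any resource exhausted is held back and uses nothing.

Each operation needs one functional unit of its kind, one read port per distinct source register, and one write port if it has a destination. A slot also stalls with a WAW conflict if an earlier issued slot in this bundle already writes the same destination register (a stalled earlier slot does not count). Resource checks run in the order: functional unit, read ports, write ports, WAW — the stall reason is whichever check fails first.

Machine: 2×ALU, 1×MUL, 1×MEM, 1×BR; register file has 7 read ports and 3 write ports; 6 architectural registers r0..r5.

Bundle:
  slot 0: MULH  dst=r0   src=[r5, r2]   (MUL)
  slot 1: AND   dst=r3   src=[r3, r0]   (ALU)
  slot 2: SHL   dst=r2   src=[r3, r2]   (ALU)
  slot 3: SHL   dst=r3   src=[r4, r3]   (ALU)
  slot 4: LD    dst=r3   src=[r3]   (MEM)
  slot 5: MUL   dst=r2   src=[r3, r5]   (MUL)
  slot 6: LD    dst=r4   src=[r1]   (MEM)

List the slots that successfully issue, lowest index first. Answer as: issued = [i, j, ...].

slot 0 (MUL): ISSUE — free A2,Mu0,Ld1,B1 rp5 wp2
slot 1 (ALU): ISSUE — free A1,Mu0,Ld1,B1 rp3 wp1
slot 2 (ALU): ISSUE — free A0,Mu0,Ld1,B1 rp1 wp0
slot 3 (ALU): stall FU — free A0,Mu0,Ld1,B1 rp1 wp0
slot 4 (MEM): stall WR_PORT — free A0,Mu0,Ld1,B1 rp1 wp0
slot 5 (MUL): stall FU — free A0,Mu0,Ld1,B1 rp1 wp0
slot 6 (MEM): stall WR_PORT — free A0,Mu0,Ld1,B1 rp1 wp0

issued = [0, 1, 2]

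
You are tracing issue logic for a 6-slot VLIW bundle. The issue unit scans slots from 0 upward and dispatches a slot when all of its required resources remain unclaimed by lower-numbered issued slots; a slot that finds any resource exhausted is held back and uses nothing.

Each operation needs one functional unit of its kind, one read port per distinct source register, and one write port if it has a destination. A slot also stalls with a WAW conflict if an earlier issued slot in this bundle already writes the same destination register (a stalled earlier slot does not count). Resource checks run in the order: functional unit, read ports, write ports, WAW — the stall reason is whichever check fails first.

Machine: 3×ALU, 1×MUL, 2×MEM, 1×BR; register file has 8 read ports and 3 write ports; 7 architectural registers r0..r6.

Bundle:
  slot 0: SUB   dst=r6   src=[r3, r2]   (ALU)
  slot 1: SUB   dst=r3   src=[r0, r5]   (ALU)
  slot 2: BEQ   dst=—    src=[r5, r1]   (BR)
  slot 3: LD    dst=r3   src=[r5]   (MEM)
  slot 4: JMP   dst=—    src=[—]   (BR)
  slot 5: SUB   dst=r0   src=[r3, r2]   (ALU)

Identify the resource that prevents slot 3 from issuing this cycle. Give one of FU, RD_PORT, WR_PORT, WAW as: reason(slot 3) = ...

[0] ALU needs rd=2 wr=1: ok; after: ALU=2 MUL=1 MEM=2 BR=1, R=6, W=2
[1] ALU needs rd=2 wr=1: ok; after: ALU=1 MUL=1 MEM=2 BR=1, R=4, W=1
[2] BR needs rd=2 wr=0: ok; after: ALU=1 MUL=1 MEM=2 BR=0, R=2, W=1
[3] MEM needs rd=1 wr=1: WAW; after: ALU=1 MUL=1 MEM=2 BR=0, R=2, W=1
[4] BR needs rd=0 wr=0: FU; after: ALU=1 MUL=1 MEM=2 BR=0, R=2, W=1
[5] ALU needs rd=2 wr=1: ok; after: ALU=0 MUL=1 MEM=2 BR=0, R=0, W=0

reason(slot 3) = WAW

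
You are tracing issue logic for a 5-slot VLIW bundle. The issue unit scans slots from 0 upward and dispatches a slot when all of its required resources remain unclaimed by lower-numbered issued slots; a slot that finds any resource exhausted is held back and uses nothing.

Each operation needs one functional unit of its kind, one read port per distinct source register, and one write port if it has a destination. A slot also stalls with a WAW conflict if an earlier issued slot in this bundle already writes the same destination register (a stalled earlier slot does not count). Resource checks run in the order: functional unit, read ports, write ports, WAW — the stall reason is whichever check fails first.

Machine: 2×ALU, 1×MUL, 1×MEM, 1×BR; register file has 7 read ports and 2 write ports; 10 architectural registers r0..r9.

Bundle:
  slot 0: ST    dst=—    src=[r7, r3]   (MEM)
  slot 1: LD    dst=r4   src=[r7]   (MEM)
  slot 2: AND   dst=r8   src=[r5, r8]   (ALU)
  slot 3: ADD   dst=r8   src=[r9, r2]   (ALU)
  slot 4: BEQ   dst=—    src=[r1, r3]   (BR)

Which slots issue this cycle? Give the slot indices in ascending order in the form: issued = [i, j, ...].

  0. MEM ⇒ go  {2A/1Mu/0Ld/1B | 5r 2w}
  1. MEM→r4 ⇒ no(FU)  {2A/1Mu/0Ld/1B | 5r 2w}
  2. ALU→r8 ⇒ go  {1A/1Mu/0Ld/1B | 3r 1w}
  3. ALU→r8 ⇒ no(WAW)  {1A/1Mu/0Ld/1B | 3r 1w}
  4. BR ⇒ go  {1A/1Mu/0Ld/0B | 1r 1w}

issued = [0, 2, 4]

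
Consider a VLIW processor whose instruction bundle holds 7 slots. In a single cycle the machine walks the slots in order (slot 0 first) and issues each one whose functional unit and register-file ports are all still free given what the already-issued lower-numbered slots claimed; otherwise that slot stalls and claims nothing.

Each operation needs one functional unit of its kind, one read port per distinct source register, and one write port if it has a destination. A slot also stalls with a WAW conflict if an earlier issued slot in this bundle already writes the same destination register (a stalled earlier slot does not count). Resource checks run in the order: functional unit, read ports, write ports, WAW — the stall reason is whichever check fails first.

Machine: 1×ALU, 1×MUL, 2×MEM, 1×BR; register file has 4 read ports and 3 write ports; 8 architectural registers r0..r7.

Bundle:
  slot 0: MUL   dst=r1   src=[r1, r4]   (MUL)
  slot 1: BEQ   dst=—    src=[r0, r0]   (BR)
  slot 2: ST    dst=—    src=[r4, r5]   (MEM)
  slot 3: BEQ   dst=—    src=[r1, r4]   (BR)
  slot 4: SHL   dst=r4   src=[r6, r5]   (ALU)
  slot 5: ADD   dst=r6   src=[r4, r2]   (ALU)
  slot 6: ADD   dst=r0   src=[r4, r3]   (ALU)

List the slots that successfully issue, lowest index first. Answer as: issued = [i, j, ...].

#0 MUL src=r1,r4 dispatched  <A:1 Mu:0 Ld:2 B:1 rd:2 wr:2>
#1 BR src=r0,r0 dispatched  <A:1 Mu:0 Ld:2 B:0 rd:1 wr:2>
#2 MEM src=r4,r5 held:RD_PORT  <A:1 Mu:0 Ld:2 B:0 rd:1 wr:2>
#3 BR src=r1,r4 held:FU  <A:1 Mu:0 Ld:2 B:0 rd:1 wr:2>
#4 ALU src=r6,r5 held:RD_PORT  <A:1 Mu:0 Ld:2 B:0 rd:1 wr:2>
#5 ALU src=r4,r2 held:RD_PORT  <A:1 Mu:0 Ld:2 B:0 rd:1 wr:2>
#6 ALU src=r4,r3 held:RD_PORT  <A:1 Mu:0 Ld:2 B:0 rd:1 wr:2>

issued = [0, 1]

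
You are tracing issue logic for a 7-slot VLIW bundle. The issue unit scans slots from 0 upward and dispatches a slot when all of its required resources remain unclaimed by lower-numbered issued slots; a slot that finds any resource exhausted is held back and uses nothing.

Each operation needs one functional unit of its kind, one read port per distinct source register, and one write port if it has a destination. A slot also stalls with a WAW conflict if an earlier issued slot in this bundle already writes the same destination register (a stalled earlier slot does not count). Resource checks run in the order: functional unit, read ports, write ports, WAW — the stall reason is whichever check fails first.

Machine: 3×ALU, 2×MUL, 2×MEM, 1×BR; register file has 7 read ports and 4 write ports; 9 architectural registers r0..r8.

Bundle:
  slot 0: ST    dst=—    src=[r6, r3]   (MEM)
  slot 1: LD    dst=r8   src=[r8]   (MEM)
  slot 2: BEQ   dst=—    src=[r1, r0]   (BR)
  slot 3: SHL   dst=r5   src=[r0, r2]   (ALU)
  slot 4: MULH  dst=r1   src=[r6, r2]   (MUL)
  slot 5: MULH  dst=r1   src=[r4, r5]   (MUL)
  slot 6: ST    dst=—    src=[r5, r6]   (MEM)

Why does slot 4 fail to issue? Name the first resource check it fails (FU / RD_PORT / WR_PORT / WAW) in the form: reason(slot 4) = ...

reason(slot 4) = RD_PORT

  0. MEM ⇒ go  {3A/2Mu/1Ld/1B | 5r 4w}
  1. MEM→r8 ⇒ go  {3A/2Mu/0Ld/1B | 4r 3w}
  2. BR ⇒ go  {3A/2Mu/0Ld/0B | 2r 3w}
  3. ALU→r5 ⇒ go  {2A/2Mu/0Ld/0B | 0r 2w}
  4. MUL→r1 ⇒ no(RD_PORT)  {2A/2Mu/0Ld/0B | 0r 2w}
  5. MUL→r1 ⇒ no(RD_PORT)  {2A/2Mu/0Ld/0B | 0r 2w}
  6. MEM ⇒ no(FU)  {2A/2Mu/0Ld/0B | 0r 2w}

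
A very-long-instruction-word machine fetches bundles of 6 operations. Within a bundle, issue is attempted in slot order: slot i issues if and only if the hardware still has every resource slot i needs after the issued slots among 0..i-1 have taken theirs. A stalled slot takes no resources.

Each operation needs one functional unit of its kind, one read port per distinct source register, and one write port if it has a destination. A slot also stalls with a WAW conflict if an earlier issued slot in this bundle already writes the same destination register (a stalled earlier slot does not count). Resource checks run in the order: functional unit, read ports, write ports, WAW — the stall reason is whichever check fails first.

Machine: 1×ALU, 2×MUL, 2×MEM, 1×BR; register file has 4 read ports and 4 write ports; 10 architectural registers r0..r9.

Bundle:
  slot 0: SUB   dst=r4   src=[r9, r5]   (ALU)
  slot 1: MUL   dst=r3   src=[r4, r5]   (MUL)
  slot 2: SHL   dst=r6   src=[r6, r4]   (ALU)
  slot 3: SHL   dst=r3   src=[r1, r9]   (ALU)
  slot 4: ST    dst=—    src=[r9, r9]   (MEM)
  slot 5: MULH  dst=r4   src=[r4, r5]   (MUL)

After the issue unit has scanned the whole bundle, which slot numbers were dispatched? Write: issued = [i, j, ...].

(0) want 1×ALU +2rd +1wr — yes → AL0|MU2|ME2|BR1|rd2|wr3
(1) want 1×MUL +2rd +1wr — yes → AL0|MU1|ME2|BR1|rd0|wr2
(2) want 1×ALU +2rd +1wr — FU → AL0|MU1|ME2|BR1|rd0|wr2
(3) want 1×ALU +2rd +1wr — FU → AL0|MU1|ME2|BR1|rd0|wr2
(4) want 1×MEM +1rd +0wr — RD_PORT → AL0|MU1|ME2|BR1|rd0|wr2
(5) want 1×MUL +2rd +1wr — RD_PORT → AL0|MU1|ME2|BR1|rd0|wr2

issued = [0, 1]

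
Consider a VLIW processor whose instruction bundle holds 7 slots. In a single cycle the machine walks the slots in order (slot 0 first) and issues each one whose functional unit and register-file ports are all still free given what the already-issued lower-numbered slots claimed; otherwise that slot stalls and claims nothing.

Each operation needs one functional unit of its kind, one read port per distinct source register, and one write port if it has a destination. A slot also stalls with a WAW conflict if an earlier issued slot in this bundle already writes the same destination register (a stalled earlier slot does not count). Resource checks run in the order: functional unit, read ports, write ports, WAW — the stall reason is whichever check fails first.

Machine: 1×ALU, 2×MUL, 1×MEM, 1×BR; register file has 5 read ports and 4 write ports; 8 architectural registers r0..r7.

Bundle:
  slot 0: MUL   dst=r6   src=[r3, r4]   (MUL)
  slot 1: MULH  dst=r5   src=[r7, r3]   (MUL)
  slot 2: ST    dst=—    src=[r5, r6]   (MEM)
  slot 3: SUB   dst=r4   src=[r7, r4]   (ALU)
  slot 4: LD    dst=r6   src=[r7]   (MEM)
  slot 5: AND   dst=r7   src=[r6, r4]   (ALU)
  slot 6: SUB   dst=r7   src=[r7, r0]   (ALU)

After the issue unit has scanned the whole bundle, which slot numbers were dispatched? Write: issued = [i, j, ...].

issued = [0, 1]

(0) want 1×MUL +2rd +1wr — yes → AL1|MU1|ME1|BR1|rd3|wr3
(1) want 1×MUL +2rd +1wr — yes → AL1|MU0|ME1|BR1|rd1|wr2
(2) want 1×MEM +2rd +0wr — RD_PORT → AL1|MU0|ME1|BR1|rd1|wr2
(3) want 1×ALU +2rd +1wr — RD_PORT → AL1|MU0|ME1|BR1|rd1|wr2
(4) want 1×MEM +1rd +1wr — WAW → AL1|MU0|ME1|BR1|rd1|wr2
(5) want 1×ALU +2rd +1wr — RD_PORT → AL1|MU0|ME1|BR1|rd1|wr2
(6) want 1×ALU +2rd +1wr — RD_PORT → AL1|MU0|ME1|BR1|rd1|wr2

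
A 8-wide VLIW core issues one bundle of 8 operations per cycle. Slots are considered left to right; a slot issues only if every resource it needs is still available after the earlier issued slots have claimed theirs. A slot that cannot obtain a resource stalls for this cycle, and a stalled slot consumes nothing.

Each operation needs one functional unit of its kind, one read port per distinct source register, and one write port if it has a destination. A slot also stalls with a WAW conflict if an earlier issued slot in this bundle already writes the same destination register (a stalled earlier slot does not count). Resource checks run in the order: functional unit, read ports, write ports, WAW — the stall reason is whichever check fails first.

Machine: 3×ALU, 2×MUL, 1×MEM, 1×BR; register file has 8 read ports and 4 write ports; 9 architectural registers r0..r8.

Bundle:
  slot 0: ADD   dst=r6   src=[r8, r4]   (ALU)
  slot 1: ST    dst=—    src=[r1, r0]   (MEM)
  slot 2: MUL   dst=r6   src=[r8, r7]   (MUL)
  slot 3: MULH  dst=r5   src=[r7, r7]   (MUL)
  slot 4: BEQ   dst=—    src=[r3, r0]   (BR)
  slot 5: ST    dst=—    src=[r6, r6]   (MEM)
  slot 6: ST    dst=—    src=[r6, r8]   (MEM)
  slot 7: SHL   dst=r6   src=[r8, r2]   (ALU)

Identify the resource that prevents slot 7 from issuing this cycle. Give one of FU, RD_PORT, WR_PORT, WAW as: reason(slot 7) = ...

reason(slot 7) = RD_PORT

[0] ALU needs rd=2 wr=1: ok; after: ALU=2 MUL=2 MEM=1 BR=1, R=6, W=3
[1] MEM needs rd=2 wr=0: ok; after: ALU=2 MUL=2 MEM=0 BR=1, R=4, W=3
[2] MUL needs rd=2 wr=1: WAW; after: ALU=2 MUL=2 MEM=0 BR=1, R=4, W=3
[3] MUL needs rd=1 wr=1: ok; after: ALU=2 MUL=1 MEM=0 BR=1, R=3, W=2
[4] BR needs rd=2 wr=0: ok; after: ALU=2 MUL=1 MEM=0 BR=0, R=1, W=2
[5] MEM needs rd=1 wr=0: FU; after: ALU=2 MUL=1 MEM=0 BR=0, R=1, W=2
[6] MEM needs rd=2 wr=0: FU; after: ALU=2 MUL=1 MEM=0 BR=0, R=1, W=2
[7] ALU needs rd=2 wr=1: RD_PORT; after: ALU=2 MUL=1 MEM=0 BR=0, R=1, W=2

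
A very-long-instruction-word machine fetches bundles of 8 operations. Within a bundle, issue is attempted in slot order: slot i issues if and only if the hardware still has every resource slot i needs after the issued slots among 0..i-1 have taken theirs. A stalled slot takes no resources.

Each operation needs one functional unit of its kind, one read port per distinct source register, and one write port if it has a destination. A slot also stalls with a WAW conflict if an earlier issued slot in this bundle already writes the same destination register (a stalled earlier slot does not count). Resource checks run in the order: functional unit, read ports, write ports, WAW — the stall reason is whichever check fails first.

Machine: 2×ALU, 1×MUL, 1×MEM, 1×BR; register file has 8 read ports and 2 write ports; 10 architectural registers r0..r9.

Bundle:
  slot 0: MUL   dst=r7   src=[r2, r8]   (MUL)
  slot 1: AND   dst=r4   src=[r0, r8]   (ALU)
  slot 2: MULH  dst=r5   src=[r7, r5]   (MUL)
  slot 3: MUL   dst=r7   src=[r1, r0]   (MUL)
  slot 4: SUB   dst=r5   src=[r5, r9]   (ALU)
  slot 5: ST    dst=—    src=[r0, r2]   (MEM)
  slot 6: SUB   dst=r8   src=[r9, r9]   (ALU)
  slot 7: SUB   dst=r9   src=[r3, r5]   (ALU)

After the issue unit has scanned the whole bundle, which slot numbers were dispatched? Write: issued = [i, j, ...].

issued = [0, 1, 5]

(0) want 1×MUL +2rd +1wr — yes → AL2|MU0|ME1|BR1|rd6|wr1
(1) want 1×ALU +2rd +1wr — yes → AL1|MU0|ME1|BR1|rd4|wr0
(2) want 1×MUL +2rd +1wr — FU → AL1|MU0|ME1|BR1|rd4|wr0
(3) want 1×MUL +2rd +1wr — FU → AL1|MU0|ME1|BR1|rd4|wr0
(4) want 1×ALU +2rd +1wr — WR_PORT → AL1|MU0|ME1|BR1|rd4|wr0
(5) want 1×MEM +2rd +0wr — yes → AL1|MU0|ME0|BR1|rd2|wr0
(6) want 1×ALU +1rd +1wr — WR_PORT → AL1|MU0|ME0|BR1|rd2|wr0
(7) want 1×ALU +2rd +1wr — WR_PORT → AL1|MU0|ME0|BR1|rd2|wr0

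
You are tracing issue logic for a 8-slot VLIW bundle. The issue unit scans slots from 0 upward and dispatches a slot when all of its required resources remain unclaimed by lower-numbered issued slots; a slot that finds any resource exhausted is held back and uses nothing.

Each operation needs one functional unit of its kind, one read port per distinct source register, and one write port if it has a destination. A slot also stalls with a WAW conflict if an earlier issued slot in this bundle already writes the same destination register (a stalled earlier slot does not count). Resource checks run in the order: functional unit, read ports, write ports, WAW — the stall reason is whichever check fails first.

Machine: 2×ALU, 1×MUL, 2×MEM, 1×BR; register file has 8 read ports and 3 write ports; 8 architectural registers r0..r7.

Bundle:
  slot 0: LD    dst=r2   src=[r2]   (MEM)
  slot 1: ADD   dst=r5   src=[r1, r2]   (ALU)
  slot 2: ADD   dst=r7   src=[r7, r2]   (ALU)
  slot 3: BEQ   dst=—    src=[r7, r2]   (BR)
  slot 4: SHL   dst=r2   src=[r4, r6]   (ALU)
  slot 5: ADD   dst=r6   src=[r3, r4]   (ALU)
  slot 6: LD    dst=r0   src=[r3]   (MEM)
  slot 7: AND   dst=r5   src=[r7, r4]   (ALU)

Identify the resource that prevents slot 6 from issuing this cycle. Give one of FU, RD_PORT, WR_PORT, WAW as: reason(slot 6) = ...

#0 MEM src=r2 dispatched  <A:2 Mu:1 Ld:1 B:1 rd:7 wr:2>
#1 ALU src=r1,r2 dispatched  <A:1 Mu:1 Ld:1 B:1 rd:5 wr:1>
#2 ALU src=r7,r2 dispatched  <A:0 Mu:1 Ld:1 B:1 rd:3 wr:0>
#3 BR src=r7,r2 dispatched  <A:0 Mu:1 Ld:1 B:0 rd:1 wr:0>
#4 ALU src=r4,r6 held:FU  <A:0 Mu:1 Ld:1 B:0 rd:1 wr:0>
#5 ALU src=r3,r4 held:FU  <A:0 Mu:1 Ld:1 B:0 rd:1 wr:0>
#6 MEM src=r3 held:WR_PORT  <A:0 Mu:1 Ld:1 B:0 rd:1 wr:0>
#7 ALU src=r7,r4 held:FU  <A:0 Mu:1 Ld:1 B:0 rd:1 wr:0>

reason(slot 6) = WR_PORT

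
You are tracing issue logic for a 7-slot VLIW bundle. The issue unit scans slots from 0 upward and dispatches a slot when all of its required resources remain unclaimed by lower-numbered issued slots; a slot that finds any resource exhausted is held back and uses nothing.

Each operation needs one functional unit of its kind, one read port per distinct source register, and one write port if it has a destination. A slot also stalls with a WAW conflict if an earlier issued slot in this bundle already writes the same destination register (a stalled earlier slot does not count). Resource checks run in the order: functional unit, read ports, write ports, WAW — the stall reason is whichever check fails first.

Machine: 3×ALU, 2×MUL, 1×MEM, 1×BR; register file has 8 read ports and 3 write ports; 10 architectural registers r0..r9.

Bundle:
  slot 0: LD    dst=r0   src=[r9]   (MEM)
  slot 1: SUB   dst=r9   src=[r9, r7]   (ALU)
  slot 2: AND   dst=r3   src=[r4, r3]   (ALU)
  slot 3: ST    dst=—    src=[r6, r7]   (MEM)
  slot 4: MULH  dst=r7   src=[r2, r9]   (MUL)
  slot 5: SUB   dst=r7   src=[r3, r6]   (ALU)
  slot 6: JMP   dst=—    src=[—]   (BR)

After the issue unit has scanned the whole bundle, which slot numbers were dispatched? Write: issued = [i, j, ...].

issued = [0, 1, 2, 6]

  0. MEM→r0 ⇒ go  {3A/2Mu/0Ld/1B | 7r 2w}
  1. ALU→r9 ⇒ go  {2A/2Mu/0Ld/1B | 5r 1w}
  2. ALU→r3 ⇒ go  {1A/2Mu/0Ld/1B | 3r 0w}
  3. MEM ⇒ no(FU)  {1A/2Mu/0Ld/1B | 3r 0w}
  4. MUL→r7 ⇒ no(WR_PORT)  {1A/2Mu/0Ld/1B | 3r 0w}
  5. ALU→r7 ⇒ no(WR_PORT)  {1A/2Mu/0Ld/1B | 3r 0w}
  6. BR ⇒ go  {1A/2Mu/0Ld/0B | 3r 0w}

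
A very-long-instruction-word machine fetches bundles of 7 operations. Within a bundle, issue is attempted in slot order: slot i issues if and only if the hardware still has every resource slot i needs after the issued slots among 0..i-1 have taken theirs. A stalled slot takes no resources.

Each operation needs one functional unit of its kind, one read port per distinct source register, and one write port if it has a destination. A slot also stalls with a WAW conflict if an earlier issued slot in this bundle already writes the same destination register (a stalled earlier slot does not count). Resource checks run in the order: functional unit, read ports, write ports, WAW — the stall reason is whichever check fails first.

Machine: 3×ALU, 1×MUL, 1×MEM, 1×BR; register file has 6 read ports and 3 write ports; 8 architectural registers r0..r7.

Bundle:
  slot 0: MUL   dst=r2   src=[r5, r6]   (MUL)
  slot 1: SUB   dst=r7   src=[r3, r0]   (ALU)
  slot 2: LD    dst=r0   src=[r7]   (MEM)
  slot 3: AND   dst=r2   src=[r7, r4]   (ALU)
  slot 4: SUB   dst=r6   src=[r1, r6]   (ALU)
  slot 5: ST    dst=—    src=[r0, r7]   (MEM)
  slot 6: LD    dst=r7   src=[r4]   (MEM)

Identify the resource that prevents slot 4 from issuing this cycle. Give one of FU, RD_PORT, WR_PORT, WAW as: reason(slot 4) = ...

reason(slot 4) = RD_PORT

#0 MUL src=r5,r6 dispatched  <A:3 Mu:0 Ld:1 B:1 rd:4 wr:2>
#1 ALU src=r3,r0 dispatched  <A:2 Mu:0 Ld:1 B:1 rd:2 wr:1>
#2 MEM src=r7 dispatched  <A:2 Mu:0 Ld:0 B:1 rd:1 wr:0>
#3 ALU src=r7,r4 held:RD_PORT  <A:2 Mu:0 Ld:0 B:1 rd:1 wr:0>
#4 ALU src=r1,r6 held:RD_PORT  <A:2 Mu:0 Ld:0 B:1 rd:1 wr:0>
#5 MEM src=r0,r7 held:FU  <A:2 Mu:0 Ld:0 B:1 rd:1 wr:0>
#6 MEM src=r4 held:FU  <A:2 Mu:0 Ld:0 B:1 rd:1 wr:0>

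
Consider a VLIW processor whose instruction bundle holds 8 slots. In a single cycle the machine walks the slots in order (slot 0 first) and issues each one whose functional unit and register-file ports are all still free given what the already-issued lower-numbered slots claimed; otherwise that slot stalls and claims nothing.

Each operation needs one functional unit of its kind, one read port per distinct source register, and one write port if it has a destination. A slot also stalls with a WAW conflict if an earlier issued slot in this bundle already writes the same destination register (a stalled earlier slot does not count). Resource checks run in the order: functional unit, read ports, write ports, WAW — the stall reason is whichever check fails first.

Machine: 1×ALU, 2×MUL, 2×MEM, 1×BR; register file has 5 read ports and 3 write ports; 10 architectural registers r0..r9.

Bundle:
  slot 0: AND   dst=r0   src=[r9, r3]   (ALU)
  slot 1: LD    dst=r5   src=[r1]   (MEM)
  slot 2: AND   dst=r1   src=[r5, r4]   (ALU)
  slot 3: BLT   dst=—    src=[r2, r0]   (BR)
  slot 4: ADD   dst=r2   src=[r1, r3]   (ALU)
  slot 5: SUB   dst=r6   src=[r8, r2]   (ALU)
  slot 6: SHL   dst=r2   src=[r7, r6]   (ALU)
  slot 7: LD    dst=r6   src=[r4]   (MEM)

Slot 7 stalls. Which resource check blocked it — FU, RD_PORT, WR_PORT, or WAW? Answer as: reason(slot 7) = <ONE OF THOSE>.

reason(slot 7) = RD_PORT

[0] ALU needs rd=2 wr=1: ok; after: ALU=0 MUL=2 MEM=2 BR=1, R=3, W=2
[1] MEM needs rd=1 wr=1: ok; after: ALU=0 MUL=2 MEM=1 BR=1, R=2, W=1
[2] ALU needs rd=2 wr=1: FU; after: ALU=0 MUL=2 MEM=1 BR=1, R=2, W=1
[3] BR needs rd=2 wr=0: ok; after: ALU=0 MUL=2 MEM=1 BR=0, R=0, W=1
[4] ALU needs rd=2 wr=1: FU; after: ALU=0 MUL=2 MEM=1 BR=0, R=0, W=1
[5] ALU needs rd=2 wr=1: FU; after: ALU=0 MUL=2 MEM=1 BR=0, R=0, W=1
[6] ALU needs rd=2 wr=1: FU; after: ALU=0 MUL=2 MEM=1 BR=0, R=0, W=1
[7] MEM needs rd=1 wr=1: RD_PORT; after: ALU=0 MUL=2 MEM=1 BR=0, R=0, W=1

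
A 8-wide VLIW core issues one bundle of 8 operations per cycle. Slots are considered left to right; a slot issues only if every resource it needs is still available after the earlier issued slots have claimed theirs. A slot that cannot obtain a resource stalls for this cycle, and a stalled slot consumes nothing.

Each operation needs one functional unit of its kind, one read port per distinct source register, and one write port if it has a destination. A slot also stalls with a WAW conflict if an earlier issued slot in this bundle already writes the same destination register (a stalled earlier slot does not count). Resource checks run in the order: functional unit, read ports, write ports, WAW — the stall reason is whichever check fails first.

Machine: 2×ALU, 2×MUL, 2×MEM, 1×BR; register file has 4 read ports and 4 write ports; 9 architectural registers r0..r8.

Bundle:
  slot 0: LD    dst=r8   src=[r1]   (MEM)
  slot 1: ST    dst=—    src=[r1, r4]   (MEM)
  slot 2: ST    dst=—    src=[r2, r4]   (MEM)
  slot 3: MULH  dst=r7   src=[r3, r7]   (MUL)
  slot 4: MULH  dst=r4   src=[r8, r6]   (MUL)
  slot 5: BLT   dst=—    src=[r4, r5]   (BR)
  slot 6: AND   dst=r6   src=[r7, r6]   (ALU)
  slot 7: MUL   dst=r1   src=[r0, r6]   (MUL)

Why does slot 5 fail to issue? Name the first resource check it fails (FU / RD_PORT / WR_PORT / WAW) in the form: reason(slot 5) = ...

reason(slot 5) = RD_PORT

  0. MEM→r8 ⇒ go  {2A/2Mu/1Ld/1B | 3r 3w}
  1. MEM ⇒ go  {2A/2Mu/0Ld/1B | 1r 3w}
  2. MEM ⇒ no(FU)  {2A/2Mu/0Ld/1B | 1r 3w}
  3. MUL→r7 ⇒ no(RD_PORT)  {2A/2Mu/0Ld/1B | 1r 3w}
  4. MUL→r4 ⇒ no(RD_PORT)  {2A/2Mu/0Ld/1B | 1r 3w}
  5. BR ⇒ no(RD_PORT)  {2A/2Mu/0Ld/1B | 1r 3w}
  6. ALU→r6 ⇒ no(RD_PORT)  {2A/2Mu/0Ld/1B | 1r 3w}
  7. MUL→r1 ⇒ no(RD_PORT)  {2A/2Mu/0Ld/1B | 1r 3w}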